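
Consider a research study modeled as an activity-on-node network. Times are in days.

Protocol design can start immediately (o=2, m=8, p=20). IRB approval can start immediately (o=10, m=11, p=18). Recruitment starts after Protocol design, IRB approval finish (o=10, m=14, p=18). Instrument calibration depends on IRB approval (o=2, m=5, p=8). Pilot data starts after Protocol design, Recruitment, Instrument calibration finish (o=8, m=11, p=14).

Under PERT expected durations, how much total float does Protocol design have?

3 days

te_Protocol design = (2 + 4·8 + 20)/6 = 54/6 = 9
te_IRB approval = (10 + 4·11 + 18)/6 = 72/6 = 12
te_Recruitment = (10 + 4·14 + 18)/6 = 84/6 = 14
te_Instrument calibration = (2 + 4·5 + 8)/6 = 30/6 = 5
te_Pilot data = (8 + 4·11 + 14)/6 = 66/6 = 11

Forward pass:
ES_Protocol design = 0; EF_Protocol design = 9
ES_IRB approval = 0; EF_IRB approval = 12
ES_Recruitment = max(EF_Protocol design=9, EF_IRB approval=12) = 12; EF_Recruitment = 12+14 = 26
ES_Instrument calibration = 12; EF_Instrument calibration = 12+5 = 17
ES_Pilot data = max(EF_Protocol design=9, EF_Recruitment=26, EF_Instrument calibration=17) = 26; EF_Pilot data = 26+11 = 37
Expected project duration μ = 37 days. Critical path: IRB approval → Recruitment → Pilot data.

Backward pass:
LF_Pilot data = 37; LS_Pilot data = 37−11 = 26
LF_Instrument calibration = LS_Pilot data = 26; LS_Instrument calibration = 26−5 = 21
LF_Recruitment = LS_Pilot data = 26; LS_Recruitment = 26−14 = 12
LF_IRB approval = min(LS_Recruitment=12, LS_Instrument calibration=21) = 12; LS_IRB approval = 12−12 = 0
LF_Protocol design = min(LS_Recruitment=12, LS_Pilot data=26) = 12; LS_Protocol design = 12−9 = 3
Slack_Protocol design = LS_Protocol design − ES_Protocol design = 3 − 0 = 3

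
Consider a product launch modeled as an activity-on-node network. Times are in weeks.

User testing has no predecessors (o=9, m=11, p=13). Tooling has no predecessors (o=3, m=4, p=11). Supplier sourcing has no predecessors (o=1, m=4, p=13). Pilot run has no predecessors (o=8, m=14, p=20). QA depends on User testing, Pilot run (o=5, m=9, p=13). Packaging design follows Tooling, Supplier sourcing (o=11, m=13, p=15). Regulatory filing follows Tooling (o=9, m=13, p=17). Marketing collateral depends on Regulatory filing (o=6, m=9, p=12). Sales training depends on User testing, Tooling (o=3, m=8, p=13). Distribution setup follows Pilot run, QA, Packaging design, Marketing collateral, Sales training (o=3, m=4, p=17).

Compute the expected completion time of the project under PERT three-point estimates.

33 weeks

te_User testing = (9 + 4·11 + 13)/6 = 66/6 = 11
te_Tooling = (3 + 4·4 + 11)/6 = 30/6 = 5
te_Supplier sourcing = (1 + 4·4 + 13)/6 = 30/6 = 5
te_Pilot run = (8 + 4·14 + 20)/6 = 84/6 = 14
te_QA = (5 + 4·9 + 13)/6 = 54/6 = 9
te_Packaging design = (11 + 4·13 + 15)/6 = 78/6 = 13
te_Regulatory filing = (9 + 4·13 + 17)/6 = 78/6 = 13
te_Marketing collateral = (6 + 4·9 + 12)/6 = 54/6 = 9
te_Sales training = (3 + 4·8 + 13)/6 = 48/6 = 8
te_Distribution setup = (3 + 4·4 + 17)/6 = 36/6 = 6

Forward pass:
ES_User testing = 0; EF_User testing = 11
ES_Tooling = 0; EF_Tooling = 5
ES_Supplier sourcing = 0; EF_Supplier sourcing = 5
ES_Pilot run = 0; EF_Pilot run = 14
ES_QA = max(EF_User testing=11, EF_Pilot run=14) = 14; EF_QA = 14+9 = 23
ES_Packaging design = max(EF_Tooling=5, EF_Supplier sourcing=5) = 5; EF_Packaging design = 5+13 = 18
ES_Regulatory filing = 5; EF_Regulatory filing = 5+13 = 18
ES_Marketing collateral = 18; EF_Marketing collateral = 18+9 = 27
ES_Sales training = max(EF_User testing=11, EF_Tooling=5) = 11; EF_Sales training = 11+8 = 19
ES_Distribution setup = max(EF_Pilot run=14, EF_QA=23, EF_Packaging design=18, EF_Marketing collateral=27, EF_Sales training=19) = 27; EF_Distribution setup = 27+6 = 33
Expected project duration μ = 33 weeks. Critical path: Tooling → Regulatory filing → Marketing collateral → Distribution setup.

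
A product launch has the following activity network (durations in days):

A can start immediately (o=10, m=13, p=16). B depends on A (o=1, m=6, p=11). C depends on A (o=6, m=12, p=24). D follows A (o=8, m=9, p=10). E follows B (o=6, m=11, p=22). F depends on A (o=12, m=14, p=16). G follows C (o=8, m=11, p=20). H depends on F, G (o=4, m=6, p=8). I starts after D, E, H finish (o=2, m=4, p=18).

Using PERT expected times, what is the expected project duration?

50 days

te_A = (10 + 4·13 + 16)/6 = 78/6 = 13
te_B = (1 + 4·6 + 11)/6 = 36/6 = 6
te_C = (6 + 4·12 + 24)/6 = 78/6 = 13
te_D = (8 + 4·9 + 10)/6 = 54/6 = 9
te_E = (6 + 4·11 + 22)/6 = 72/6 = 12
te_F = (12 + 4·14 + 16)/6 = 84/6 = 14
te_G = (8 + 4·11 + 20)/6 = 72/6 = 12
te_H = (4 + 4·6 + 8)/6 = 36/6 = 6
te_I = (2 + 4·4 + 18)/6 = 36/6 = 6

Forward pass:
ES_A = 0; EF_A = 13
ES_B = 13; EF_B = 13+6 = 19
ES_C = 13; EF_C = 13+13 = 26
ES_D = 13; EF_D = 13+9 = 22
ES_E = 19; EF_E = 19+12 = 31
ES_F = 13; EF_F = 13+14 = 27
ES_G = 26; EF_G = 26+12 = 38
ES_H = max(EF_F=27, EF_G=38) = 38; EF_H = 38+6 = 44
ES_I = max(EF_D=22, EF_E=31, EF_H=44) = 44; EF_I = 44+6 = 50
Expected project duration μ = 50 days. Critical path: A → C → G → H → I.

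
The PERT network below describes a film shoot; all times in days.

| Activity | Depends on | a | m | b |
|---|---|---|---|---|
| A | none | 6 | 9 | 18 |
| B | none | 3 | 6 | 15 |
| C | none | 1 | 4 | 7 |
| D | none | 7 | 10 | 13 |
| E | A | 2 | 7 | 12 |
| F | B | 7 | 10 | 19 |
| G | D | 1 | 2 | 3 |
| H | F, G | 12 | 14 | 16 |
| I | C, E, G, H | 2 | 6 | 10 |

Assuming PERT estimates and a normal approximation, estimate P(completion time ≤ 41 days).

te_A = (6 + 4·9 + 18)/6 = 60/6 = 10; σ²_A = ((18−6)/6)² = 4.000
te_B = (3 + 4·6 + 15)/6 = 42/6 = 7; σ²_B = ((15−3)/6)² = 4.000
te_C = (1 + 4·4 + 7)/6 = 24/6 = 4; σ²_C = ((7−1)/6)² = 1.000
te_D = (7 + 4·10 + 13)/6 = 60/6 = 10; σ²_D = ((13−7)/6)² = 1.000
te_E = (2 + 4·7 + 12)/6 = 42/6 = 7; σ²_E = ((12−2)/6)² = 2.778
te_F = (7 + 4·10 + 19)/6 = 66/6 = 11; σ²_F = ((19−7)/6)² = 4.000
te_G = (1 + 4·2 + 3)/6 = 12/6 = 2; σ²_G = ((3−1)/6)² = 0.111
te_H = (12 + 4·14 + 16)/6 = 84/6 = 14; σ²_H = ((16−12)/6)² = 0.444
te_I = (2 + 4·6 + 10)/6 = 36/6 = 6; σ²_I = ((10−2)/6)² = 1.778

Forward pass:
ES_A = 0; EF_A = 10
ES_B = 0; EF_B = 7
ES_C = 0; EF_C = 4
ES_D = 0; EF_D = 10
ES_E = 10; EF_E = 10+7 = 17
ES_F = 7; EF_F = 7+11 = 18
ES_G = 10; EF_G = 10+2 = 12
ES_H = max(EF_F=18, EF_G=12) = 18; EF_H = 18+14 = 32
ES_I = max(EF_C=4, EF_E=17, EF_G=12, EF_H=32) = 32; EF_I = 32+6 = 38
Expected project duration μ = 38 days. Critical path: B → F → H → I.

Variance along critical path = 4.000 + 4.000 + 0.444 + 1.778 = 10.222; σ = √10.222 = 3.197 days.
Z = (41 − 38) / 3.197 = 0.938
P(T ≤ 41) = Φ(0.938) ≈ 0.826

0.826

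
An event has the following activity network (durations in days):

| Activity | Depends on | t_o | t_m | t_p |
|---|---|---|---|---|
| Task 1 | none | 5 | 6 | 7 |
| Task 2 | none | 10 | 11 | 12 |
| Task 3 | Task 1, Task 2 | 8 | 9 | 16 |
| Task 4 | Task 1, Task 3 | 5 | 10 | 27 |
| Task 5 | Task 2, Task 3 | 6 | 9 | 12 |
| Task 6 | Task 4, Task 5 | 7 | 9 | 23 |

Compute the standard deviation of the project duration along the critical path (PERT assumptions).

4.74 days

te_Task 1 = (5 + 4·6 + 7)/6 = 36/6 = 6; σ²_Task 1 = ((7−5)/6)² = 0.111
te_Task 2 = (10 + 4·11 + 12)/6 = 66/6 = 11; σ²_Task 2 = ((12−10)/6)² = 0.111
te_Task 3 = (8 + 4·9 + 16)/6 = 60/6 = 10; σ²_Task 3 = ((16−8)/6)² = 1.778
te_Task 4 = (5 + 4·10 + 27)/6 = 72/6 = 12; σ²_Task 4 = ((27−5)/6)² = 13.444
te_Task 5 = (6 + 4·9 + 12)/6 = 54/6 = 9; σ²_Task 5 = ((12−6)/6)² = 1.000
te_Task 6 = (7 + 4·9 + 23)/6 = 66/6 = 11; σ²_Task 6 = ((23−7)/6)² = 7.111

Forward pass:
ES_Task 1 = 0; EF_Task 1 = 6
ES_Task 2 = 0; EF_Task 2 = 11
ES_Task 3 = max(EF_Task 1=6, EF_Task 2=11) = 11; EF_Task 3 = 11+10 = 21
ES_Task 4 = max(EF_Task 1=6, EF_Task 3=21) = 21; EF_Task 4 = 21+12 = 33
ES_Task 5 = max(EF_Task 2=11, EF_Task 3=21) = 21; EF_Task 5 = 21+9 = 30
ES_Task 6 = max(EF_Task 4=33, EF_Task 5=30) = 33; EF_Task 6 = 33+11 = 44
Expected project duration μ = 44 days. Critical path: Task 2 → Task 3 → Task 4 → Task 6.

Variance along critical path = 0.111 + 1.778 + 13.444 + 7.111 = 22.444
σ = √22.444 = 4.738 days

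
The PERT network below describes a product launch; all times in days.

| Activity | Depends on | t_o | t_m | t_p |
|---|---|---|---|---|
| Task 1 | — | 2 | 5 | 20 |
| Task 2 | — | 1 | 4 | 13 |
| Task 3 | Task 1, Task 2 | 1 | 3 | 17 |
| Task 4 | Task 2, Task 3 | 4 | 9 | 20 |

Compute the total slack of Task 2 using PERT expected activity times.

te_Task 1 = (2 + 4·5 + 20)/6 = 42/6 = 7
te_Task 2 = (1 + 4·4 + 13)/6 = 30/6 = 5
te_Task 3 = (1 + 4·3 + 17)/6 = 30/6 = 5
te_Task 4 = (4 + 4·9 + 20)/6 = 60/6 = 10

Forward pass:
ES_Task 1 = 0; EF_Task 1 = 7
ES_Task 2 = 0; EF_Task 2 = 5
ES_Task 3 = max(EF_Task 1=7, EF_Task 2=5) = 7; EF_Task 3 = 7+5 = 12
ES_Task 4 = max(EF_Task 2=5, EF_Task 3=12) = 12; EF_Task 4 = 12+10 = 22
Expected project duration μ = 22 days. Critical path: Task 1 → Task 3 → Task 4.

Backward pass:
LF_Task 4 = 22; LS_Task 4 = 22−10 = 12
LF_Task 3 = LS_Task 4 = 12; LS_Task 3 = 12−5 = 7
LF_Task 2 = min(LS_Task 3=7, LS_Task 4=12) = 7; LS_Task 2 = 7−5 = 2
LF_Task 1 = LS_Task 3 = 7; LS_Task 1 = 7−7 = 0
Slack_Task 2 = LS_Task 2 − ES_Task 2 = 2 − 0 = 2

2 days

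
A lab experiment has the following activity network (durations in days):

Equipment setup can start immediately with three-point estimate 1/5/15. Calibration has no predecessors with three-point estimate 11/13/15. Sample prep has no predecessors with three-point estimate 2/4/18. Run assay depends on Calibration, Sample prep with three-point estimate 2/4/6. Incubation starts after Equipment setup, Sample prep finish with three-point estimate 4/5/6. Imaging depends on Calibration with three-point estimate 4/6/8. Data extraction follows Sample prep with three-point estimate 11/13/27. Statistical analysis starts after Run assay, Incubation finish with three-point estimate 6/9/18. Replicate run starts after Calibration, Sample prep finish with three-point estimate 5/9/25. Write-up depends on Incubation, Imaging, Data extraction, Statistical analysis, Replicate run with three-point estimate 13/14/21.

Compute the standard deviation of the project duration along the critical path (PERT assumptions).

te_Equipment setup = (1 + 4·5 + 15)/6 = 36/6 = 6; σ²_Equipment setup = ((15−1)/6)² = 5.444
te_Calibration = (11 + 4·13 + 15)/6 = 78/6 = 13; σ²_Calibration = ((15−11)/6)² = 0.444
te_Sample prep = (2 + 4·4 + 18)/6 = 36/6 = 6; σ²_Sample prep = ((18−2)/6)² = 7.111
te_Run assay = (2 + 4·4 + 6)/6 = 24/6 = 4; σ²_Run assay = ((6−2)/6)² = 0.444
te_Incubation = (4 + 4·5 + 6)/6 = 30/6 = 5; σ²_Incubation = ((6−4)/6)² = 0.111
te_Imaging = (4 + 4·6 + 8)/6 = 36/6 = 6; σ²_Imaging = ((8−4)/6)² = 0.444
te_Data extraction = (11 + 4·13 + 27)/6 = 90/6 = 15; σ²_Data extraction = ((27−11)/6)² = 7.111
te_Statistical analysis = (6 + 4·9 + 18)/6 = 60/6 = 10; σ²_Statistical analysis = ((18−6)/6)² = 4.000
te_Replicate run = (5 + 4·9 + 25)/6 = 66/6 = 11; σ²_Replicate run = ((25−5)/6)² = 11.111
te_Write-up = (13 + 4·14 + 21)/6 = 90/6 = 15; σ²_Write-up = ((21−13)/6)² = 1.778

Forward pass:
ES_Equipment setup = 0; EF_Equipment setup = 6
ES_Calibration = 0; EF_Calibration = 13
ES_Sample prep = 0; EF_Sample prep = 6
ES_Run assay = max(EF_Calibration=13, EF_Sample prep=6) = 13; EF_Run assay = 13+4 = 17
ES_Incubation = max(EF_Equipment setup=6, EF_Sample prep=6) = 6; EF_Incubation = 6+5 = 11
ES_Imaging = 13; EF_Imaging = 13+6 = 19
ES_Data extraction = 6; EF_Data extraction = 6+15 = 21
ES_Statistical analysis = max(EF_Run assay=17, EF_Incubation=11) = 17; EF_Statistical analysis = 17+10 = 27
ES_Replicate run = max(EF_Calibration=13, EF_Sample prep=6) = 13; EF_Replicate run = 13+11 = 24
ES_Write-up = max(EF_Incubation=11, EF_Imaging=19, EF_Data extraction=21, EF_Statistical analysis=27, EF_Replicate run=24) = 27; EF_Write-up = 27+15 = 42
Expected project duration μ = 42 days. Critical path: Calibration → Run assay → Statistical analysis → Write-up.

Variance along critical path = 0.444 + 0.444 + 4.000 + 1.778 = 6.667
σ = √6.667 = 2.582 days

2.58 days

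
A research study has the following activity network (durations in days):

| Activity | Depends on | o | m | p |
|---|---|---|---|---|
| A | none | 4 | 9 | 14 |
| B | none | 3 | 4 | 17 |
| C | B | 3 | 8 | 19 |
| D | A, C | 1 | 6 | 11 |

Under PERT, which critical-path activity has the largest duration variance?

te_A = (4 + 4·9 + 14)/6 = 54/6 = 9; σ²_A = ((14−4)/6)² = 2.778
te_B = (3 + 4·4 + 17)/6 = 36/6 = 6; σ²_B = ((17−3)/6)² = 5.444
te_C = (3 + 4·8 + 19)/6 = 54/6 = 9; σ²_C = ((19−3)/6)² = 7.111
te_D = (1 + 4·6 + 11)/6 = 36/6 = 6; σ²_D = ((11−1)/6)² = 2.778

Forward pass:
ES_A = 0; EF_A = 9
ES_B = 0; EF_B = 6
ES_C = 6; EF_C = 6+9 = 15
ES_D = max(EF_A=9, EF_C=15) = 15; EF_D = 15+6 = 21
Expected project duration μ = 21 days. Critical path: B → C → D.

Variances on critical path: σ²_B=5.444, σ²_C=7.111, σ²_D=2.778.
Largest is σ²_C = 7.111.

C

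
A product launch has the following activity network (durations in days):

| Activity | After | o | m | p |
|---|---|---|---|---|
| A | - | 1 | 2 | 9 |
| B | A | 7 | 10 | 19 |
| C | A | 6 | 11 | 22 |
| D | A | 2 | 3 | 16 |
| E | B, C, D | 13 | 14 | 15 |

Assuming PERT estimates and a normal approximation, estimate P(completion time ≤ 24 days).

0.048

te_A = (1 + 4·2 + 9)/6 = 18/6 = 3; σ²_A = ((9−1)/6)² = 1.778
te_B = (7 + 4·10 + 19)/6 = 66/6 = 11; σ²_B = ((19−7)/6)² = 4.000
te_C = (6 + 4·11 + 22)/6 = 72/6 = 12; σ²_C = ((22−6)/6)² = 7.111
te_D = (2 + 4·3 + 16)/6 = 30/6 = 5; σ²_D = ((16−2)/6)² = 5.444
te_E = (13 + 4·14 + 15)/6 = 84/6 = 14; σ²_E = ((15−13)/6)² = 0.111

Forward pass:
ES_A = 0; EF_A = 3
ES_B = 3; EF_B = 3+11 = 14
ES_C = 3; EF_C = 3+12 = 15
ES_D = 3; EF_D = 3+5 = 8
ES_E = max(EF_B=14, EF_C=15, EF_D=8) = 15; EF_E = 15+14 = 29
Expected project duration μ = 29 days. Critical path: A → C → E.

Variance along critical path = 1.778 + 7.111 + 0.111 = 9.000; σ = √9.000 = 3.000 days.
Z = (24 − 29) / 3.000 = -1.667
P(T ≤ 24) = Φ(-1.667) ≈ 0.048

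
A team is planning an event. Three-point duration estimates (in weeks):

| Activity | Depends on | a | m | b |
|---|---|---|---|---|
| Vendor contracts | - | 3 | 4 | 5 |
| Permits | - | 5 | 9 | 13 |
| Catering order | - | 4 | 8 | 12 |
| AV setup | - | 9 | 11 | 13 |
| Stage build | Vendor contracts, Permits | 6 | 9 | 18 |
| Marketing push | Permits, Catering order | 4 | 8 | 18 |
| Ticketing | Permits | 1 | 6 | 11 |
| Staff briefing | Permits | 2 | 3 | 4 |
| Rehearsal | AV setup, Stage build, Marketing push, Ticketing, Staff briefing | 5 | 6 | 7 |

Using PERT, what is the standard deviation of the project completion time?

te_Vendor contracts = (3 + 4·4 + 5)/6 = 24/6 = 4; σ²_Vendor contracts = ((5−3)/6)² = 0.111
te_Permits = (5 + 4·9 + 13)/6 = 54/6 = 9; σ²_Permits = ((13−5)/6)² = 1.778
te_Catering order = (4 + 4·8 + 12)/6 = 48/6 = 8; σ²_Catering order = ((12−4)/6)² = 1.778
te_AV setup = (9 + 4·11 + 13)/6 = 66/6 = 11; σ²_AV setup = ((13−9)/6)² = 0.444
te_Stage build = (6 + 4·9 + 18)/6 = 60/6 = 10; σ²_Stage build = ((18−6)/6)² = 4.000
te_Marketing push = (4 + 4·8 + 18)/6 = 54/6 = 9; σ²_Marketing push = ((18−4)/6)² = 5.444
te_Ticketing = (1 + 4·6 + 11)/6 = 36/6 = 6; σ²_Ticketing = ((11−1)/6)² = 2.778
te_Staff briefing = (2 + 4·3 + 4)/6 = 18/6 = 3; σ²_Staff briefing = ((4−2)/6)² = 0.111
te_Rehearsal = (5 + 4·6 + 7)/6 = 36/6 = 6; σ²_Rehearsal = ((7−5)/6)² = 0.111

Forward pass:
ES_Vendor contracts = 0; EF_Vendor contracts = 4
ES_Permits = 0; EF_Permits = 9
ES_Catering order = 0; EF_Catering order = 8
ES_AV setup = 0; EF_AV setup = 11
ES_Stage build = max(EF_Vendor contracts=4, EF_Permits=9) = 9; EF_Stage build = 9+10 = 19
ES_Marketing push = max(EF_Permits=9, EF_Catering order=8) = 9; EF_Marketing push = 9+9 = 18
ES_Ticketing = 9; EF_Ticketing = 9+6 = 15
ES_Staff briefing = 9; EF_Staff briefing = 9+3 = 12
ES_Rehearsal = max(EF_AV setup=11, EF_Stage build=19, EF_Marketing push=18, EF_Ticketing=15, EF_Staff briefing=12) = 19; EF_Rehearsal = 19+6 = 25
Expected project duration μ = 25 weeks. Critical path: Permits → Stage build → Rehearsal.

Variance along critical path = 1.778 + 4.000 + 0.111 = 5.889
σ = √5.889 = 2.427 weeks

2.43 weeks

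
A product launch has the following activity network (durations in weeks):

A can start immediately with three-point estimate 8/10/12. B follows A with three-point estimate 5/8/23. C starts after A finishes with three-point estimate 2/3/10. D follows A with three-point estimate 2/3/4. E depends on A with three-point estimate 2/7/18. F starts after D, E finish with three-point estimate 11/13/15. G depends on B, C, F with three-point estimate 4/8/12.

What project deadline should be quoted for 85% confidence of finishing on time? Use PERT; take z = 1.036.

42.2 weeks

te_A = (8 + 4·10 + 12)/6 = 60/6 = 10; σ²_A = ((12−8)/6)² = 0.444
te_B = (5 + 4·8 + 23)/6 = 60/6 = 10; σ²_B = ((23−5)/6)² = 9.000
te_C = (2 + 4·3 + 10)/6 = 24/6 = 4; σ²_C = ((10−2)/6)² = 1.778
te_D = (2 + 4·3 + 4)/6 = 18/6 = 3; σ²_D = ((4−2)/6)² = 0.111
te_E = (2 + 4·7 + 18)/6 = 48/6 = 8; σ²_E = ((18−2)/6)² = 7.111
te_F = (11 + 4·13 + 15)/6 = 78/6 = 13; σ²_F = ((15−11)/6)² = 0.444
te_G = (4 + 4·8 + 12)/6 = 48/6 = 8; σ²_G = ((12−4)/6)² = 1.778

Forward pass:
ES_A = 0; EF_A = 10
ES_B = 10; EF_B = 10+10 = 20
ES_C = 10; EF_C = 10+4 = 14
ES_D = 10; EF_D = 10+3 = 13
ES_E = 10; EF_E = 10+8 = 18
ES_F = max(EF_D=13, EF_E=18) = 18; EF_F = 18+13 = 31
ES_G = max(EF_B=20, EF_C=14, EF_F=31) = 31; EF_G = 31+8 = 39
Expected project duration μ = 39 weeks. Critical path: A → E → F → G.

Variance along critical path = 0.444 + 7.111 + 0.444 + 1.778 = 9.778; σ = 3.127 weeks.
D = μ + z·σ = 39 + 1.036·3.127 = 42.2 weeks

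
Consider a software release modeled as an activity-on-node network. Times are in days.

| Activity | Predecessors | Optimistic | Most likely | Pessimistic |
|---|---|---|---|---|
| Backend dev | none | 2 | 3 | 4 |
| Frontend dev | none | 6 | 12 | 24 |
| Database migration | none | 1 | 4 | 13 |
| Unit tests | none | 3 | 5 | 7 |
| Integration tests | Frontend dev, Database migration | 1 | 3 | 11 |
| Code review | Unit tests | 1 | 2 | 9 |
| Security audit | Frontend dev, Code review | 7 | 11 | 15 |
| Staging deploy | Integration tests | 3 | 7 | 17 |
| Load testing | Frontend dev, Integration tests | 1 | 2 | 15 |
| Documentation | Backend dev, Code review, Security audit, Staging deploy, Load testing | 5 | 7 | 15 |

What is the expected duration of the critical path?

te_Backend dev = (2 + 4·3 + 4)/6 = 18/6 = 3
te_Frontend dev = (6 + 4·12 + 24)/6 = 78/6 = 13
te_Database migration = (1 + 4·4 + 13)/6 = 30/6 = 5
te_Unit tests = (3 + 4·5 + 7)/6 = 30/6 = 5
te_Integration tests = (1 + 4·3 + 11)/6 = 24/6 = 4
te_Code review = (1 + 4·2 + 9)/6 = 18/6 = 3
te_Security audit = (7 + 4·11 + 15)/6 = 66/6 = 11
te_Staging deploy = (3 + 4·7 + 17)/6 = 48/6 = 8
te_Load testing = (1 + 4·2 + 15)/6 = 24/6 = 4
te_Documentation = (5 + 4·7 + 15)/6 = 48/6 = 8

Forward pass:
ES_Backend dev = 0; EF_Backend dev = 3
ES_Frontend dev = 0; EF_Frontend dev = 13
ES_Database migration = 0; EF_Database migration = 5
ES_Unit tests = 0; EF_Unit tests = 5
ES_Integration tests = max(EF_Frontend dev=13, EF_Database migration=5) = 13; EF_Integration tests = 13+4 = 17
ES_Code review = 5; EF_Code review = 5+3 = 8
ES_Security audit = max(EF_Frontend dev=13, EF_Code review=8) = 13; EF_Security audit = 13+11 = 24
ES_Staging deploy = 17; EF_Staging deploy = 17+8 = 25
ES_Load testing = max(EF_Frontend dev=13, EF_Integration tests=17) = 17; EF_Load testing = 17+4 = 21
ES_Documentation = max(EF_Backend dev=3, EF_Code review=8, EF_Security audit=24, EF_Staging deploy=25, EF_Load testing=21) = 25; EF_Documentation = 25+8 = 33
Expected project duration μ = 33 days. Critical path: Frontend dev → Integration tests → Staging deploy → Documentation.

33 days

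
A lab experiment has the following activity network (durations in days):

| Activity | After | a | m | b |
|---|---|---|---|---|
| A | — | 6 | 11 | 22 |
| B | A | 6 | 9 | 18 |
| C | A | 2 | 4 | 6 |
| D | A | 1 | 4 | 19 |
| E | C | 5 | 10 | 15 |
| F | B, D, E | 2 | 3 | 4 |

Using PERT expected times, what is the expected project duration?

29 days

te_A = (6 + 4·11 + 22)/6 = 72/6 = 12
te_B = (6 + 4·9 + 18)/6 = 60/6 = 10
te_C = (2 + 4·4 + 6)/6 = 24/6 = 4
te_D = (1 + 4·4 + 19)/6 = 36/6 = 6
te_E = (5 + 4·10 + 15)/6 = 60/6 = 10
te_F = (2 + 4·3 + 4)/6 = 18/6 = 3

Forward pass:
ES_A = 0; EF_A = 12
ES_B = 12; EF_B = 12+10 = 22
ES_C = 12; EF_C = 12+4 = 16
ES_D = 12; EF_D = 12+6 = 18
ES_E = 16; EF_E = 16+10 = 26
ES_F = max(EF_B=22, EF_D=18, EF_E=26) = 26; EF_F = 26+3 = 29
Expected project duration μ = 29 days. Critical path: A → C → E → F.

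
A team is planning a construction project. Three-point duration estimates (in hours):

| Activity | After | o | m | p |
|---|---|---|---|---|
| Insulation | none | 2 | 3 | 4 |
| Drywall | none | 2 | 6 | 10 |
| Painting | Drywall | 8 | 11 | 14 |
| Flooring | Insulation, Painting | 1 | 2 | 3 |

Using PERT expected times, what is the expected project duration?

19 hours

te_Insulation = (2 + 4·3 + 4)/6 = 18/6 = 3
te_Drywall = (2 + 4·6 + 10)/6 = 36/6 = 6
te_Painting = (8 + 4·11 + 14)/6 = 66/6 = 11
te_Flooring = (1 + 4·2 + 3)/6 = 12/6 = 2

Forward pass:
ES_Insulation = 0; EF_Insulation = 3
ES_Drywall = 0; EF_Drywall = 6
ES_Painting = 6; EF_Painting = 6+11 = 17
ES_Flooring = max(EF_Insulation=3, EF_Painting=17) = 17; EF_Flooring = 17+2 = 19
Expected project duration μ = 19 hours. Critical path: Drywall → Painting → Flooring.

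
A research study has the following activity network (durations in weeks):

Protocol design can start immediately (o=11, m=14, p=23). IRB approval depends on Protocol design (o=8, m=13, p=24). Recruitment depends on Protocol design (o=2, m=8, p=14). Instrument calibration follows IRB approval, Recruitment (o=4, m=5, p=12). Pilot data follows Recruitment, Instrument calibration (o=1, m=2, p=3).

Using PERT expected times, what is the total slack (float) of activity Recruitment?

te_Protocol design = (11 + 4·14 + 23)/6 = 90/6 = 15
te_IRB approval = (8 + 4·13 + 24)/6 = 84/6 = 14
te_Recruitment = (2 + 4·8 + 14)/6 = 48/6 = 8
te_Instrument calibration = (4 + 4·5 + 12)/6 = 36/6 = 6
te_Pilot data = (1 + 4·2 + 3)/6 = 12/6 = 2

Forward pass:
ES_Protocol design = 0; EF_Protocol design = 15
ES_IRB approval = 15; EF_IRB approval = 15+14 = 29
ES_Recruitment = 15; EF_Recruitment = 15+8 = 23
ES_Instrument calibration = max(EF_IRB approval=29, EF_Recruitment=23) = 29; EF_Instrument calibration = 29+6 = 35
ES_Pilot data = max(EF_Recruitment=23, EF_Instrument calibration=35) = 35; EF_Pilot data = 35+2 = 37
Expected project duration μ = 37 weeks. Critical path: Protocol design → IRB approval → Instrument calibration → Pilot data.

Backward pass:
LF_Pilot data = 37; LS_Pilot data = 37−2 = 35
LF_Instrument calibration = LS_Pilot data = 35; LS_Instrument calibration = 35−6 = 29
LF_Recruitment = min(LS_Instrument calibration=29, LS_Pilot data=35) = 29; LS_Recruitment = 29−8 = 21
LF_IRB approval = LS_Instrument calibration = 29; LS_IRB approval = 29−14 = 15
LF_Protocol design = min(LS_IRB approval=15, LS_Recruitment=21) = 15; LS_Protocol design = 15−15 = 0
Slack_Recruitment = LS_Recruitment − ES_Recruitment = 21 − 15 = 6

6 weeks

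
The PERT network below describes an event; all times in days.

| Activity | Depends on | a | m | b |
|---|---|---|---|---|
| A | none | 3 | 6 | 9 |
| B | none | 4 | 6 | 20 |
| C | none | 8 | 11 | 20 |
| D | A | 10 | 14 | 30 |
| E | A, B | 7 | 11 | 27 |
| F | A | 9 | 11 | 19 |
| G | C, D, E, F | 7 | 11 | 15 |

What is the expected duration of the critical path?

te_A = (3 + 4·6 + 9)/6 = 36/6 = 6
te_B = (4 + 4·6 + 20)/6 = 48/6 = 8
te_C = (8 + 4·11 + 20)/6 = 72/6 = 12
te_D = (10 + 4·14 + 30)/6 = 96/6 = 16
te_E = (7 + 4·11 + 27)/6 = 78/6 = 13
te_F = (9 + 4·11 + 19)/6 = 72/6 = 12
te_G = (7 + 4·11 + 15)/6 = 66/6 = 11

Forward pass:
ES_A = 0; EF_A = 6
ES_B = 0; EF_B = 8
ES_C = 0; EF_C = 12
ES_D = 6; EF_D = 6+16 = 22
ES_E = max(EF_A=6, EF_B=8) = 8; EF_E = 8+13 = 21
ES_F = 6; EF_F = 6+12 = 18
ES_G = max(EF_C=12, EF_D=22, EF_E=21, EF_F=18) = 22; EF_G = 22+11 = 33
Expected project duration μ = 33 days. Critical path: A → D → G.

33 days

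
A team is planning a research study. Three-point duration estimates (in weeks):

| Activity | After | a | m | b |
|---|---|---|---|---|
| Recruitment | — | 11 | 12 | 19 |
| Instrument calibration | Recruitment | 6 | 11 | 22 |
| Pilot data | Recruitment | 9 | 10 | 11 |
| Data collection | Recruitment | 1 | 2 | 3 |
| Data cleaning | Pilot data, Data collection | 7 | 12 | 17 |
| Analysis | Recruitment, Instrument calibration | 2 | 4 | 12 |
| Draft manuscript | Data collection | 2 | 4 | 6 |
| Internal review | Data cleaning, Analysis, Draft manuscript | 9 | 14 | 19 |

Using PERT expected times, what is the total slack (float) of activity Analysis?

te_Recruitment = (11 + 4·12 + 19)/6 = 78/6 = 13
te_Instrument calibration = (6 + 4·11 + 22)/6 = 72/6 = 12
te_Pilot data = (9 + 4·10 + 11)/6 = 60/6 = 10
te_Data collection = (1 + 4·2 + 3)/6 = 12/6 = 2
te_Data cleaning = (7 + 4·12 + 17)/6 = 72/6 = 12
te_Analysis = (2 + 4·4 + 12)/6 = 30/6 = 5
te_Draft manuscript = (2 + 4·4 + 6)/6 = 24/6 = 4
te_Internal review = (9 + 4·14 + 19)/6 = 84/6 = 14

Forward pass:
ES_Recruitment = 0; EF_Recruitment = 13
ES_Instrument calibration = 13; EF_Instrument calibration = 13+12 = 25
ES_Pilot data = 13; EF_Pilot data = 13+10 = 23
ES_Data collection = 13; EF_Data collection = 13+2 = 15
ES_Data cleaning = max(EF_Pilot data=23, EF_Data collection=15) = 23; EF_Data cleaning = 23+12 = 35
ES_Analysis = max(EF_Recruitment=13, EF_Instrument calibration=25) = 25; EF_Analysis = 25+5 = 30
ES_Draft manuscript = 15; EF_Draft manuscript = 15+4 = 19
ES_Internal review = max(EF_Data cleaning=35, EF_Analysis=30, EF_Draft manuscript=19) = 35; EF_Internal review = 35+14 = 49
Expected project duration μ = 49 weeks. Critical path: Recruitment → Pilot data → Data cleaning → Internal review.

Backward pass:
LF_Internal review = 49; LS_Internal review = 49−14 = 35
LF_Draft manuscript = LS_Internal review = 35; LS_Draft manuscript = 35−4 = 31
LF_Analysis = LS_Internal review = 35; LS_Analysis = 35−5 = 30
LF_Data cleaning = LS_Internal review = 35; LS_Data cleaning = 35−12 = 23
LF_Data collection = min(LS_Data cleaning=23, LS_Draft manuscript=31) = 23; LS_Data collection = 23−2 = 21
LF_Pilot data = LS_Data cleaning = 23; LS_Pilot data = 23−10 = 13
LF_Instrument calibration = LS_Analysis = 30; LS_Instrument calibration = 30−12 = 18
LF_Recruitment = min(LS_Instrument calibration=18, LS_Pilot data=13, LS_Data collection=21, LS_Analysis=30) = 13; LS_Recruitment = 13−13 = 0
Slack_Analysis = LS_Analysis − ES_Analysis = 30 − 25 = 5

5 weeks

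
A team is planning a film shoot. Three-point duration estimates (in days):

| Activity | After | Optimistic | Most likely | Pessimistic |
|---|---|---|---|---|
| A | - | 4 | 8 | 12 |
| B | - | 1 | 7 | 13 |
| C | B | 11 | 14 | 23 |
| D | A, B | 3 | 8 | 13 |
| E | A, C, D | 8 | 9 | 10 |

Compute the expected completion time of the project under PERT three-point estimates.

31 days

te_A = (4 + 4·8 + 12)/6 = 48/6 = 8
te_B = (1 + 4·7 + 13)/6 = 42/6 = 7
te_C = (11 + 4·14 + 23)/6 = 90/6 = 15
te_D = (3 + 4·8 + 13)/6 = 48/6 = 8
te_E = (8 + 4·9 + 10)/6 = 54/6 = 9

Forward pass:
ES_A = 0; EF_A = 8
ES_B = 0; EF_B = 7
ES_C = 7; EF_C = 7+15 = 22
ES_D = max(EF_A=8, EF_B=7) = 8; EF_D = 8+8 = 16
ES_E = max(EF_A=8, EF_C=22, EF_D=16) = 22; EF_E = 22+9 = 31
Expected project duration μ = 31 days. Critical path: B → C → E.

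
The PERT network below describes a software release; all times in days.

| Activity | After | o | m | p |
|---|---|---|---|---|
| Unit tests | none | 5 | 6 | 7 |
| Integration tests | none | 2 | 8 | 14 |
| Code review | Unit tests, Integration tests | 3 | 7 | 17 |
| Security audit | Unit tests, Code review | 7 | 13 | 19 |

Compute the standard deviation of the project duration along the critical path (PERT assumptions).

3.67 days

te_Unit tests = (5 + 4·6 + 7)/6 = 36/6 = 6; σ²_Unit tests = ((7−5)/6)² = 0.111
te_Integration tests = (2 + 4·8 + 14)/6 = 48/6 = 8; σ²_Integration tests = ((14−2)/6)² = 4.000
te_Code review = (3 + 4·7 + 17)/6 = 48/6 = 8; σ²_Code review = ((17−3)/6)² = 5.444
te_Security audit = (7 + 4·13 + 19)/6 = 78/6 = 13; σ²_Security audit = ((19−7)/6)² = 4.000

Forward pass:
ES_Unit tests = 0; EF_Unit tests = 6
ES_Integration tests = 0; EF_Integration tests = 8
ES_Code review = max(EF_Unit tests=6, EF_Integration tests=8) = 8; EF_Code review = 8+8 = 16
ES_Security audit = max(EF_Unit tests=6, EF_Code review=16) = 16; EF_Security audit = 16+13 = 29
Expected project duration μ = 29 days. Critical path: Integration tests → Code review → Security audit.

Variance along critical path = 4.000 + 5.444 + 4.000 = 13.444
σ = √13.444 = 3.667 days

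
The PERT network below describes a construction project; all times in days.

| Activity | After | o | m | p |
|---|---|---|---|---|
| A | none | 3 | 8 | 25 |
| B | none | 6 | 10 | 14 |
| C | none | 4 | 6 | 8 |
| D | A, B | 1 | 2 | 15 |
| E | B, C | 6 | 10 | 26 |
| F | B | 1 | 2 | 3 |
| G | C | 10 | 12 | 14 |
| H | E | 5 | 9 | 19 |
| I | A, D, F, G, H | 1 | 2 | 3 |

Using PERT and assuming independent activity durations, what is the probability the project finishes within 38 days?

0.824

te_A = (3 + 4·8 + 25)/6 = 60/6 = 10; σ²_A = ((25−3)/6)² = 13.444
te_B = (6 + 4·10 + 14)/6 = 60/6 = 10; σ²_B = ((14−6)/6)² = 1.778
te_C = (4 + 4·6 + 8)/6 = 36/6 = 6; σ²_C = ((8−4)/6)² = 0.444
te_D = (1 + 4·2 + 15)/6 = 24/6 = 4; σ²_D = ((15−1)/6)² = 5.444
te_E = (6 + 4·10 + 26)/6 = 72/6 = 12; σ²_E = ((26−6)/6)² = 11.111
te_F = (1 + 4·2 + 3)/6 = 12/6 = 2; σ²_F = ((3−1)/6)² = 0.111
te_G = (10 + 4·12 + 14)/6 = 72/6 = 12; σ²_G = ((14−10)/6)² = 0.444
te_H = (5 + 4·9 + 19)/6 = 60/6 = 10; σ²_H = ((19−5)/6)² = 5.444
te_I = (1 + 4·2 + 3)/6 = 12/6 = 2; σ²_I = ((3−1)/6)² = 0.111

Forward pass:
ES_A = 0; EF_A = 10
ES_B = 0; EF_B = 10
ES_C = 0; EF_C = 6
ES_D = max(EF_A=10, EF_B=10) = 10; EF_D = 10+4 = 14
ES_E = max(EF_B=10, EF_C=6) = 10; EF_E = 10+12 = 22
ES_F = 10; EF_F = 10+2 = 12
ES_G = 6; EF_G = 6+12 = 18
ES_H = 22; EF_H = 22+10 = 32
ES_I = max(EF_A=10, EF_D=14, EF_F=12, EF_G=18, EF_H=32) = 32; EF_I = 32+2 = 34
Expected project duration μ = 34 days. Critical path: B → E → H → I.

Variance along critical path = 1.778 + 11.111 + 5.444 + 0.111 = 18.444; σ = √18.444 = 4.295 days.
Z = (38 − 34) / 4.295 = 0.931
P(T ≤ 38) = Φ(0.931) ≈ 0.824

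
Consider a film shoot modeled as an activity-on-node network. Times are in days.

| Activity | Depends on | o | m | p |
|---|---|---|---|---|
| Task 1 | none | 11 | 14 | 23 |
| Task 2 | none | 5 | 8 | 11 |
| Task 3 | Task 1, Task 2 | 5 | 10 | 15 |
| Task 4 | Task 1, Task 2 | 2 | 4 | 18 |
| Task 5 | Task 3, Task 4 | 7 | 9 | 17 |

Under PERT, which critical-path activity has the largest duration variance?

Task 1

te_Task 1 = (11 + 4·14 + 23)/6 = 90/6 = 15; σ²_Task 1 = ((23−11)/6)² = 4.000
te_Task 2 = (5 + 4·8 + 11)/6 = 48/6 = 8; σ²_Task 2 = ((11−5)/6)² = 1.000
te_Task 3 = (5 + 4·10 + 15)/6 = 60/6 = 10; σ²_Task 3 = ((15−5)/6)² = 2.778
te_Task 4 = (2 + 4·4 + 18)/6 = 36/6 = 6; σ²_Task 4 = ((18−2)/6)² = 7.111
te_Task 5 = (7 + 4·9 + 17)/6 = 60/6 = 10; σ²_Task 5 = ((17−7)/6)² = 2.778

Forward pass:
ES_Task 1 = 0; EF_Task 1 = 15
ES_Task 2 = 0; EF_Task 2 = 8
ES_Task 3 = max(EF_Task 1=15, EF_Task 2=8) = 15; EF_Task 3 = 15+10 = 25
ES_Task 4 = max(EF_Task 1=15, EF_Task 2=8) = 15; EF_Task 4 = 15+6 = 21
ES_Task 5 = max(EF_Task 3=25, EF_Task 4=21) = 25; EF_Task 5 = 25+10 = 35
Expected project duration μ = 35 days. Critical path: Task 1 → Task 3 → Task 5.

Variances on critical path: σ²_Task 1=4.000, σ²_Task 3=2.778, σ²_Task 5=2.778.
Largest is σ²_Task 1 = 4.000.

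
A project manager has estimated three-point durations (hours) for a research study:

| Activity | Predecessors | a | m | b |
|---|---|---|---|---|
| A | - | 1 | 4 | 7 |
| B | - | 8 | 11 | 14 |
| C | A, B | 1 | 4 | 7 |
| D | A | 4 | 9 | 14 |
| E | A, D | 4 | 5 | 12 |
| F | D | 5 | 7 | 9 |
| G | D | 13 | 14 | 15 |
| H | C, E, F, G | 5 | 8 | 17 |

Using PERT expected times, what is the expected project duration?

36 hours

te_A = (1 + 4·4 + 7)/6 = 24/6 = 4
te_B = (8 + 4·11 + 14)/6 = 66/6 = 11
te_C = (1 + 4·4 + 7)/6 = 24/6 = 4
te_D = (4 + 4·9 + 14)/6 = 54/6 = 9
te_E = (4 + 4·5 + 12)/6 = 36/6 = 6
te_F = (5 + 4·7 + 9)/6 = 42/6 = 7
te_G = (13 + 4·14 + 15)/6 = 84/6 = 14
te_H = (5 + 4·8 + 17)/6 = 54/6 = 9

Forward pass:
ES_A = 0; EF_A = 4
ES_B = 0; EF_B = 11
ES_C = max(EF_A=4, EF_B=11) = 11; EF_C = 11+4 = 15
ES_D = 4; EF_D = 4+9 = 13
ES_E = max(EF_A=4, EF_D=13) = 13; EF_E = 13+6 = 19
ES_F = 13; EF_F = 13+7 = 20
ES_G = 13; EF_G = 13+14 = 27
ES_H = max(EF_C=15, EF_E=19, EF_F=20, EF_G=27) = 27; EF_H = 27+9 = 36
Expected project duration μ = 36 hours. Critical path: A → D → G → H.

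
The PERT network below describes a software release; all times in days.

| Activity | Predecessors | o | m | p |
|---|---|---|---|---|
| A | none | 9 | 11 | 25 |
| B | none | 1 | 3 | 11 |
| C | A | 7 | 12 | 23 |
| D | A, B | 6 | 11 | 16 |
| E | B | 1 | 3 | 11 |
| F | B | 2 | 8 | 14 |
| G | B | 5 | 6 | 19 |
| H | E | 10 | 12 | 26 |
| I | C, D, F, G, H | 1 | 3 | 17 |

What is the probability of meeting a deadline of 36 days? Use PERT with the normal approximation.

te_A = (9 + 4·11 + 25)/6 = 78/6 = 13; σ²_A = ((25−9)/6)² = 7.111
te_B = (1 + 4·3 + 11)/6 = 24/6 = 4; σ²_B = ((11−1)/6)² = 2.778
te_C = (7 + 4·12 + 23)/6 = 78/6 = 13; σ²_C = ((23−7)/6)² = 7.111
te_D = (6 + 4·11 + 16)/6 = 66/6 = 11; σ²_D = ((16−6)/6)² = 2.778
te_E = (1 + 4·3 + 11)/6 = 24/6 = 4; σ²_E = ((11−1)/6)² = 2.778
te_F = (2 + 4·8 + 14)/6 = 48/6 = 8; σ²_F = ((14−2)/6)² = 4.000
te_G = (5 + 4·6 + 19)/6 = 48/6 = 8; σ²_G = ((19−5)/6)² = 5.444
te_H = (10 + 4·12 + 26)/6 = 84/6 = 14; σ²_H = ((26−10)/6)² = 7.111
te_I = (1 + 4·3 + 17)/6 = 30/6 = 5; σ²_I = ((17−1)/6)² = 7.111

Forward pass:
ES_A = 0; EF_A = 13
ES_B = 0; EF_B = 4
ES_C = 13; EF_C = 13+13 = 26
ES_D = max(EF_A=13, EF_B=4) = 13; EF_D = 13+11 = 24
ES_E = 4; EF_E = 4+4 = 8
ES_F = 4; EF_F = 4+8 = 12
ES_G = 4; EF_G = 4+8 = 12
ES_H = 8; EF_H = 8+14 = 22
ES_I = max(EF_C=26, EF_D=24, EF_F=12, EF_G=12, EF_H=22) = 26; EF_I = 26+5 = 31
Expected project duration μ = 31 days. Critical path: A → C → I.

Variance along critical path = 7.111 + 7.111 + 7.111 = 21.333; σ = √21.333 = 4.619 days.
Z = (36 − 31) / 4.619 = 1.083
P(T ≤ 36) = Φ(1.083) ≈ 0.860

0.860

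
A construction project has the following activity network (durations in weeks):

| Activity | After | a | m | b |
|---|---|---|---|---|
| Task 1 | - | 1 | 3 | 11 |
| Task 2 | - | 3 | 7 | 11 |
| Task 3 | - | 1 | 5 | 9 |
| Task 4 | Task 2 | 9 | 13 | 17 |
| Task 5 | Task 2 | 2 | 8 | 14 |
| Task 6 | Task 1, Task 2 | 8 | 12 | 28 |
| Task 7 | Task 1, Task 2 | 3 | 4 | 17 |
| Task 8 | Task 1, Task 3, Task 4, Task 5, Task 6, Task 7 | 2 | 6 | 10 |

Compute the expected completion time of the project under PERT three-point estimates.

te_Task 1 = (1 + 4·3 + 11)/6 = 24/6 = 4
te_Task 2 = (3 + 4·7 + 11)/6 = 42/6 = 7
te_Task 3 = (1 + 4·5 + 9)/6 = 30/6 = 5
te_Task 4 = (9 + 4·13 + 17)/6 = 78/6 = 13
te_Task 5 = (2 + 4·8 + 14)/6 = 48/6 = 8
te_Task 6 = (8 + 4·12 + 28)/6 = 84/6 = 14
te_Task 7 = (3 + 4·4 + 17)/6 = 36/6 = 6
te_Task 8 = (2 + 4·6 + 10)/6 = 36/6 = 6

Forward pass:
ES_Task 1 = 0; EF_Task 1 = 4
ES_Task 2 = 0; EF_Task 2 = 7
ES_Task 3 = 0; EF_Task 3 = 5
ES_Task 4 = 7; EF_Task 4 = 7+13 = 20
ES_Task 5 = 7; EF_Task 5 = 7+8 = 15
ES_Task 6 = max(EF_Task 1=4, EF_Task 2=7) = 7; EF_Task 6 = 7+14 = 21
ES_Task 7 = max(EF_Task 1=4, EF_Task 2=7) = 7; EF_Task 7 = 7+6 = 13
ES_Task 8 = max(EF_Task 1=4, EF_Task 3=5, EF_Task 4=20, EF_Task 5=15, EF_Task 6=21, EF_Task 7=13) = 21; EF_Task 8 = 21+6 = 27
Expected project duration μ = 27 weeks. Critical path: Task 2 → Task 6 → Task 8.

27 weeks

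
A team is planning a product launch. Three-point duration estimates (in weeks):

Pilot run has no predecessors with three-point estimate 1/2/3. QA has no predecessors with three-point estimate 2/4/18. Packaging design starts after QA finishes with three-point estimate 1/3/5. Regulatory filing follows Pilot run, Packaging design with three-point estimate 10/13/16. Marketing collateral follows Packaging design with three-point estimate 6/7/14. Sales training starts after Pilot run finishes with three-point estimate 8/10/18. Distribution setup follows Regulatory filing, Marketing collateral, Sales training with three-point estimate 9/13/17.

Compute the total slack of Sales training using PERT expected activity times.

9 weeks

te_Pilot run = (1 + 4·2 + 3)/6 = 12/6 = 2
te_QA = (2 + 4·4 + 18)/6 = 36/6 = 6
te_Packaging design = (1 + 4·3 + 5)/6 = 18/6 = 3
te_Regulatory filing = (10 + 4·13 + 16)/6 = 78/6 = 13
te_Marketing collateral = (6 + 4·7 + 14)/6 = 48/6 = 8
te_Sales training = (8 + 4·10 + 18)/6 = 66/6 = 11
te_Distribution setup = (9 + 4·13 + 17)/6 = 78/6 = 13

Forward pass:
ES_Pilot run = 0; EF_Pilot run = 2
ES_QA = 0; EF_QA = 6
ES_Packaging design = 6; EF_Packaging design = 6+3 = 9
ES_Regulatory filing = max(EF_Pilot run=2, EF_Packaging design=9) = 9; EF_Regulatory filing = 9+13 = 22
ES_Marketing collateral = 9; EF_Marketing collateral = 9+8 = 17
ES_Sales training = 2; EF_Sales training = 2+11 = 13
ES_Distribution setup = max(EF_Regulatory filing=22, EF_Marketing collateral=17, EF_Sales training=13) = 22; EF_Distribution setup = 22+13 = 35
Expected project duration μ = 35 weeks. Critical path: QA → Packaging design → Regulatory filing → Distribution setup.

Backward pass:
LF_Distribution setup = 35; LS_Distribution setup = 35−13 = 22
LF_Sales training = LS_Distribution setup = 22; LS_Sales training = 22−11 = 11
LF_Marketing collateral = LS_Distribution setup = 22; LS_Marketing collateral = 22−8 = 14
LF_Regulatory filing = LS_Distribution setup = 22; LS_Regulatory filing = 22−13 = 9
LF_Packaging design = min(LS_Regulatory filing=9, LS_Marketing collateral=14) = 9; LS_Packaging design = 9−3 = 6
LF_QA = LS_Packaging design = 6; LS_QA = 6−6 = 0
LF_Pilot run = min(LS_Regulatory filing=9, LS_Sales training=11) = 9; LS_Pilot run = 9−2 = 7
Slack_Sales training = LS_Sales training − ES_Sales training = 11 − 2 = 9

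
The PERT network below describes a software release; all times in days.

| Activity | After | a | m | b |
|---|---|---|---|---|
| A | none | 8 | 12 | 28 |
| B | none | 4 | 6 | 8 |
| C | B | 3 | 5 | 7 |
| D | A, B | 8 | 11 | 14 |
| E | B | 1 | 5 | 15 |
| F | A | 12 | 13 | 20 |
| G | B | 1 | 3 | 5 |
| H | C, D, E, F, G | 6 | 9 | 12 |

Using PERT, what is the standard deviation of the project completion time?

te_A = (8 + 4·12 + 28)/6 = 84/6 = 14; σ²_A = ((28−8)/6)² = 11.111
te_B = (4 + 4·6 + 8)/6 = 36/6 = 6; σ²_B = ((8−4)/6)² = 0.444
te_C = (3 + 4·5 + 7)/6 = 30/6 = 5; σ²_C = ((7−3)/6)² = 0.444
te_D = (8 + 4·11 + 14)/6 = 66/6 = 11; σ²_D = ((14−8)/6)² = 1.000
te_E = (1 + 4·5 + 15)/6 = 36/6 = 6; σ²_E = ((15−1)/6)² = 5.444
te_F = (12 + 4·13 + 20)/6 = 84/6 = 14; σ²_F = ((20−12)/6)² = 1.778
te_G = (1 + 4·3 + 5)/6 = 18/6 = 3; σ²_G = ((5−1)/6)² = 0.444
te_H = (6 + 4·9 + 12)/6 = 54/6 = 9; σ²_H = ((12−6)/6)² = 1.000

Forward pass:
ES_A = 0; EF_A = 14
ES_B = 0; EF_B = 6
ES_C = 6; EF_C = 6+5 = 11
ES_D = max(EF_A=14, EF_B=6) = 14; EF_D = 14+11 = 25
ES_E = 6; EF_E = 6+6 = 12
ES_F = 14; EF_F = 14+14 = 28
ES_G = 6; EF_G = 6+3 = 9
ES_H = max(EF_C=11, EF_D=25, EF_E=12, EF_F=28, EF_G=9) = 28; EF_H = 28+9 = 37
Expected project duration μ = 37 days. Critical path: A → F → H.

Variance along critical path = 11.111 + 1.778 + 1.000 = 13.889
σ = √13.889 = 3.727 days

3.73 days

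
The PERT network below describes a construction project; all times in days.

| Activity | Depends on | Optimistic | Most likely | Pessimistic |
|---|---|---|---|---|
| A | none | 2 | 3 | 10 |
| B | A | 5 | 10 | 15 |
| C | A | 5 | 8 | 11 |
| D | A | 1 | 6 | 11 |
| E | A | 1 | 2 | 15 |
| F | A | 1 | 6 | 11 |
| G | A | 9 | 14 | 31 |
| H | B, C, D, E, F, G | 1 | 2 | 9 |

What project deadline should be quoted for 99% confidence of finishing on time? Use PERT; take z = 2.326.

te_A = (2 + 4·3 + 10)/6 = 24/6 = 4; σ²_A = ((10−2)/6)² = 1.778
te_B = (5 + 4·10 + 15)/6 = 60/6 = 10; σ²_B = ((15−5)/6)² = 2.778
te_C = (5 + 4·8 + 11)/6 = 48/6 = 8; σ²_C = ((11−5)/6)² = 1.000
te_D = (1 + 4·6 + 11)/6 = 36/6 = 6; σ²_D = ((11−1)/6)² = 2.778
te_E = (1 + 4·2 + 15)/6 = 24/6 = 4; σ²_E = ((15−1)/6)² = 5.444
te_F = (1 + 4·6 + 11)/6 = 36/6 = 6; σ²_F = ((11−1)/6)² = 2.778
te_G = (9 + 4·14 + 31)/6 = 96/6 = 16; σ²_G = ((31−9)/6)² = 13.444
te_H = (1 + 4·2 + 9)/6 = 18/6 = 3; σ²_H = ((9−1)/6)² = 1.778

Forward pass:
ES_A = 0; EF_A = 4
ES_B = 4; EF_B = 4+10 = 14
ES_C = 4; EF_C = 4+8 = 12
ES_D = 4; EF_D = 4+6 = 10
ES_E = 4; EF_E = 4+4 = 8
ES_F = 4; EF_F = 4+6 = 10
ES_G = 4; EF_G = 4+16 = 20
ES_H = max(EF_B=14, EF_C=12, EF_D=10, EF_E=8, EF_F=10, EF_G=20) = 20; EF_H = 20+3 = 23
Expected project duration μ = 23 days. Critical path: A → G → H.

Variance along critical path = 1.778 + 13.444 + 1.778 = 17.000; σ = 4.123 days.
D = μ + z·σ = 23 + 2.326·4.123 = 32.6 days

32.6 days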